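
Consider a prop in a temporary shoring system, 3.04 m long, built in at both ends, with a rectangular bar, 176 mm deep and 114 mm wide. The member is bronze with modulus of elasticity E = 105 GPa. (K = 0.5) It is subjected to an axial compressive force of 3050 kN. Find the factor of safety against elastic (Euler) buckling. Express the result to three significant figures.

n ≈ 3.20

Buckling occurs about the weak axis: I_min = h·b³/12 with b = 114 mm (the shorter side).
I_min = 176×114³/12 = 2.173×10^7 mm⁴
I = 2.173×10^7 mm⁴ = 2.173×10^-5 m⁴
Effective length L_e = K·L = 0.5 × 3.04 = 1.520 m
P_cr = π²EI / L_e² = π² × 105×10⁹ × 2.173×10^-5 / 1.520² = 9.746×10^6 N
Factor of safety n = P_cr / P = 9746.5 / 3050 = 3.20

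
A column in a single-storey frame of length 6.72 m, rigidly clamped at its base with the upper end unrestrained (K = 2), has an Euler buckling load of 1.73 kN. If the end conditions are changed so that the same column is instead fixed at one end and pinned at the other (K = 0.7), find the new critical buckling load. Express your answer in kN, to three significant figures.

P_cr ∝ 1/K², so P_cr,new = P_cr,old × (K_old/K_new)² = 1.73 × (2/0.7)²
= 1.73 × 8.163 = 14.1 kN

P_cr ≈ 14.1 kN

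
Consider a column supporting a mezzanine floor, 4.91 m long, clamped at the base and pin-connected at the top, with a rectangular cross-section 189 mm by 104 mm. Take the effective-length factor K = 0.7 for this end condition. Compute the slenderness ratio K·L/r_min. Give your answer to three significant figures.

For a rectangle r_min = b/√12 = 104/√12 = 30.02 mm
L_e = K·L = 0.7 × 4.91 m = 3.437 m = 3437.0 mm
λ = L_e / r_min = 3437.0 / 30.02 = 114

λ ≈ 114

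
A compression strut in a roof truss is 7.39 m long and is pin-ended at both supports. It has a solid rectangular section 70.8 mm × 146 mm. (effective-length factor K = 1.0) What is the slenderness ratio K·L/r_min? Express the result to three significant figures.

For a rectangle r_min = b/√12 = 70.8/√12 = 20.44 mm
L_e = K·L = 1 × 7.39 m = 7.390 m = 7390.0 mm
λ = L_e / r_min = 7390.0 / 20.44 = 362

λ ≈ 362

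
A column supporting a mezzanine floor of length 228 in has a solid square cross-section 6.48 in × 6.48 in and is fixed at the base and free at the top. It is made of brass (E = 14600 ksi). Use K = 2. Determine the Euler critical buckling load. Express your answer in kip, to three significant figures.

I = a⁴/12 = 6.48⁴/12 = 146.9 in⁴
Effective length L_e = K·L = 2 × 228 = 456.0 in
P_cr = π²EI / L_e² = π² × 14600×10³ × 146.9 / 456.0² = 1.018×10^5 lb

P_cr ≈ 102 kip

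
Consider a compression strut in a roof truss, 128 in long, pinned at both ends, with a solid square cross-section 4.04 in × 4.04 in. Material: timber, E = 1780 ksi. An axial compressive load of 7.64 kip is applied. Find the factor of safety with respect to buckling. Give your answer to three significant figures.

I = a⁴/12 = 4.04⁴/12 = 22.20 in⁴
Effective length L_e = K·L = 1 × 128 = 128.0 in
P_cr = π²EI / L_e² = π² × 1780×10³ × 22.20 / 128.0² = 2.380×10^4 lb
Factor of safety n = P_cr / P = 23.804 / 7.64 = 3.12

n ≈ 3.12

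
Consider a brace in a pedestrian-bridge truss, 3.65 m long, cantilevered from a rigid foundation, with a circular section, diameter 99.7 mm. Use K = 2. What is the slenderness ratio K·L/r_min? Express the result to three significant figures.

λ ≈ 293

For a solid circle r = d/4 = 99.7/4 = 24.92 mm
L_e = K·L = 2 × 3.65 m = 7.300 m = 7300.0 mm
λ = L_e / r_min = 7300.0 / 24.92 = 293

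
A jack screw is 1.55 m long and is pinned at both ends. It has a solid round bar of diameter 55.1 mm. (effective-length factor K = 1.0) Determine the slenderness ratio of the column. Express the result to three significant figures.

I = πd⁴/64 = π×55.1⁴/64 = 4.525×10^5 mm⁴
A = 2.384×10^3 mm²;  r_min = √(I/A) = √(4.525×10^5/2.384×10^3) = 13.77 mm
L_e = K·L = 1 × 1.55 m = 1.550 m = 1550.0 mm
λ = L_e / r_min = 1550.0 / 13.77 = 113

λ ≈ 113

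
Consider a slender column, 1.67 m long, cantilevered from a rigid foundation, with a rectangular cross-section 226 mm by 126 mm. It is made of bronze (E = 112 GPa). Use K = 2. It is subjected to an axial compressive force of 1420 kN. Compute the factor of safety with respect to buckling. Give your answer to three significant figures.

Buckling occurs about the weak axis: I_min = h·b³/12 with b = 126 mm (the shorter side).
I_min = 226×126³/12 = 3.767×10^7 mm⁴
I = 3.767×10^7 mm⁴ = 3.767×10^-5 m⁴
Effective length L_e = K·L = 2 × 1.67 = 3.340 m
P_cr = π²EI / L_e² = π² × 112×10⁹ × 3.767×10^-5 / 3.340² = 3.733×10^6 N
Factor of safety n = P_cr / P = 3733.0 / 1420 = 2.63

n ≈ 2.63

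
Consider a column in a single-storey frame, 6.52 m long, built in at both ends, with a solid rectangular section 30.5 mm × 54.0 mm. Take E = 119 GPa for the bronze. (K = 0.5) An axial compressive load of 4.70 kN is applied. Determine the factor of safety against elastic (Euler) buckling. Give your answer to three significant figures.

n ≈ 3.00

Buckling occurs about the weak axis: I_min = h·b³/12 with b = 30.5 mm (the shorter side).
I_min = 54.0×30.5³/12 = 1.277×10^5 mm⁴
I = 1.277×10^5 mm⁴ = 1.277×10^-7 m⁴
Effective length L_e = K·L = 0.5 × 6.52 = 3.260 m
P_cr = π²EI / L_e² = π² × 119×10⁹ × 1.277×10^-7 / 3.260² = 1.411×10^4 N
Factor of safety n = P_cr / P = 14.110 / 4.70 = 3.00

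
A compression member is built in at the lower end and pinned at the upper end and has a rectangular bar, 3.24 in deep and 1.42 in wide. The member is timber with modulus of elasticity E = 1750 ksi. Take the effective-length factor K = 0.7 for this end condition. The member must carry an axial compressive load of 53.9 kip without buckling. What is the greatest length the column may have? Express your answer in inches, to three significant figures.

L_max ≈ 22.5 in

Buckling occurs about the weak axis: I_min = h·b³/12 with b = 1.42 in (the shorter side).
I_min = 3.24×1.42³/12 = 0.7731 in⁴
At the buckling limit P_cr = P = 5.390×10^4 lb
From P_cr = π²EI/(K·L)²:  L = (1/K)·√(π²EI/P_cr) = (1/0.7)·√(π²×1.75×10^6×0.7731/5.390×10^4)
L = 22.5 in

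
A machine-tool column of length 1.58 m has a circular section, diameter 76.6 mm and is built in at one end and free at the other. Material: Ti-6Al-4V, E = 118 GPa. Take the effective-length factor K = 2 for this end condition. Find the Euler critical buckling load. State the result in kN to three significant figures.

P_cr ≈ 197 kN

I = πd⁴/64 = π×76.6⁴/64 = 1.690×10^6 mm⁴
I = 1.690×10^6 mm⁴ = 1.690×10^-6 m⁴
Effective length L_e = K·L = 2 × 1.58 = 3.160 m
P_cr = π²EI / L_e² = π² × 118×10⁹ × 1.690×10^-6 / 3.160² = 1.971×10^5 N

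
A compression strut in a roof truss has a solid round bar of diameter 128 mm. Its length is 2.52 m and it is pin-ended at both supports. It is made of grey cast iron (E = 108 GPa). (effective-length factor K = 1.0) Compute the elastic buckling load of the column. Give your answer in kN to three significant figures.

P_cr ≈ 2210 kN

I = πd⁴/64 = π×128⁴/64 = 1.318×10^7 mm⁴
I = 1.318×10^7 mm⁴ = 1.318×10^-5 m⁴
Effective length L_e = K·L = 1 × 2.52 = 2.520 m
P_cr = π²EI / L_e² = π² × 108×10⁹ × 1.318×10^-5 / 2.520² = 2.212×10^6 N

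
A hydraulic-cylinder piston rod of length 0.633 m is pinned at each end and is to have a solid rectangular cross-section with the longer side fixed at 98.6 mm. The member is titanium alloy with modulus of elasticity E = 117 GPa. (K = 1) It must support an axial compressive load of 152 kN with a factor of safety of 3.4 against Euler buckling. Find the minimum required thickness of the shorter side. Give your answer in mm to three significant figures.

b ≈ 27.9 mm

Required P_cr = n·P = 3.4 × 152 = 516.8 kN
L_e = K·L = 1 × 0.633 = 0.6330 m
Required I = P_cr·L_e²/(π²E) = 5.168×10^5 × 0.6330² / (π² × 1.17×10^11) = 1.793×10^-7 m⁴
I_req = 1.793×10^5 mm⁴
Rectangle, weak axis: I_min = h·b³/12 with h = 98.6 mm fixed  ⇒  b = (12I/h)^(1/3) = 27.9 mm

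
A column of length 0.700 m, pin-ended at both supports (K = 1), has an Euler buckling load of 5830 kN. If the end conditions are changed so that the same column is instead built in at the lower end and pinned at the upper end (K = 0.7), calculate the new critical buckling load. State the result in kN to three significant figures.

P_cr ∝ 1/K², so P_cr,new = P_cr,old × (K_old/K_new)² = 5830 × (1/0.7)²
= 5830 × 2.041 = 11900 kN

P_cr ≈ 11900 kN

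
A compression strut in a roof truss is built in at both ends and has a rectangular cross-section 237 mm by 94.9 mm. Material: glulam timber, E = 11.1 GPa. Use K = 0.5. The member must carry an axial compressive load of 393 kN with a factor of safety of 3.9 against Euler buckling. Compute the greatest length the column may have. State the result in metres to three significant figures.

L_max ≈ 2.20 m

Buckling occurs about the weak axis: I_min = h·b³/12 with b = 94.9 mm (the shorter side).
I_min = 237×94.9³/12 = 1.688×10^7 mm⁴
I = 1.688×10^-5 m⁴
Required critical load P_cr = n·P = 3.9 × 393 = 1533 kN = 1.533×10^6 N
From P_cr = π²EI/(K·L)²:  L = (1/K)·√(π²EI/P_cr) = (1/0.5)·√(π²×1.11×10^10×1.688×10^-5/1.533×10^6)
L = 2.20 m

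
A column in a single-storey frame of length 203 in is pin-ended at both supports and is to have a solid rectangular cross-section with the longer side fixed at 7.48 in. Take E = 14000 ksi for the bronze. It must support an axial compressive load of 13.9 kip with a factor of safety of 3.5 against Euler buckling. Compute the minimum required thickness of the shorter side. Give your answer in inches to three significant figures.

Required P_cr = n·P = 3.5 × 13.9 = 48.65 kip
L_e = K·L = 1 × 203 = 203.0 in
Required I = P_cr·L_e²/(π²E) = 4.865×10^4 × 203.0² / (π² × 1.40×10^7) = 14.51 in⁴
Rectangle, weak axis: I_min = h·b³/12 with h = 7.48 in fixed  ⇒  b = (12I/h)^(1/3) = 2.86 in

b ≈ 2.86 in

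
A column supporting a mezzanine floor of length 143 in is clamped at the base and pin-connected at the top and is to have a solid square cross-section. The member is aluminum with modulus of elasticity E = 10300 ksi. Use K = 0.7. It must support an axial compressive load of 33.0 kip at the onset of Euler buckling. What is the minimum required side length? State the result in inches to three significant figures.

a ≈ 2.50 in

L_e = K·L = 0.7 × 143 = 100.1 in
Required I = P_cr·L_e²/(π²E) = 3.300×10^4 × 100.1² / (π² × 1.03×10^7) = 3.253 in⁴
Solid square: I = a⁴/12  ⇒  a = (12I)^(1/4) = (12×3.253)^(1/4) = 2.50 in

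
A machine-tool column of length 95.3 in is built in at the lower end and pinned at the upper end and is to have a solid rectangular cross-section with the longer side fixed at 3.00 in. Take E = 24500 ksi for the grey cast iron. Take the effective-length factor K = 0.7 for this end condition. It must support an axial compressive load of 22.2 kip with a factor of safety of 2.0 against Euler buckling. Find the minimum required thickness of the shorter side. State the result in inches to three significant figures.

Required P_cr = n·P = 2.0 × 22.2 = 44.40 kip
L_e = K·L = 0.7 × 95.3 = 66.71 in
Required I = P_cr·L_e²/(π²E) = 4.440×10^4 × 66.71² / (π² × 2.45×10^7) = 0.8171 in⁴
Rectangle, weak axis: I_min = h·b³/12 with h = 3.00 in fixed  ⇒  b = (12I/h)^(1/3) = 1.48 in

b ≈ 1.48 in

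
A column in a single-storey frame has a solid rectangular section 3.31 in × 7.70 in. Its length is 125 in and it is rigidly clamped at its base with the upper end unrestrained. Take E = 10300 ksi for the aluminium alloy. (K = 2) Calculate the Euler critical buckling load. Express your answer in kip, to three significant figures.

Buckling occurs about the weak axis: I_min = h·b³/12 with b = 3.31 in (the shorter side).
I_min = 7.70×3.31³/12 = 23.27 in⁴
Effective length L_e = K·L = 2 × 125 = 250.0 in
P_cr = π²EI / L_e² = π² × 10300×10³ × 23.27 / 250.0² = 3.785×10^4 lb

P_cr ≈ 37.8 kip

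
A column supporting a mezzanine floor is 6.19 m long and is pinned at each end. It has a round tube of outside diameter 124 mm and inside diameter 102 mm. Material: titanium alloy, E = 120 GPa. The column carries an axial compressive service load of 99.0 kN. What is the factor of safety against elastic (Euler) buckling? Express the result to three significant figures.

n ≈ 1.96

d_o = 124 mm, d_i = 102 mm
I = π(d_o⁴ − d_i⁴)/64 = π(124⁴ − 102.0⁴)/64 = 6.292×10^6 mm⁴
I = 6.292×10^6 mm⁴ = 6.292×10^-6 m⁴
Effective length L_e = K·L = 1 × 6.19 = 6.190 m
P_cr = π²EI / L_e² = π² × 120×10⁹ × 6.292×10^-6 / 6.190² = 1.945×10^5 N
Factor of safety n = P_cr / P = 194.48 / 99.0 = 1.96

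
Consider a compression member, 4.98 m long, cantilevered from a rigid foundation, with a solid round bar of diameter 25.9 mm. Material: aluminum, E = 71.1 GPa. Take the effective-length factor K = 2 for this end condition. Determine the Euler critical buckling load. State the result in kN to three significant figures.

I = πd⁴/64 = π×25.9⁴/64 = 2.209×10^4 mm⁴
I = 2.209×10^4 mm⁴ = 2.209×10^-8 m⁴
Effective length L_e = K·L = 2 × 4.98 = 9.960 m
P_cr = π²EI / L_e² = π² × 71.1×10⁹ × 2.209×10^-8 / 9.960² = 156.2 N

P_cr ≈ 0.156 kN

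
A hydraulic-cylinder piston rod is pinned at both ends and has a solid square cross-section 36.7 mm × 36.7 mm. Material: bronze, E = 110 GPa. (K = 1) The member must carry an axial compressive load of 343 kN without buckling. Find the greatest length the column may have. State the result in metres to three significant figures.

L_max ≈ 0.692 m

I = a⁴/12 = 36.7⁴/12 = 1.512×10^5 mm⁴
I = 1.512×10^-7 m⁴
At the buckling limit P_cr = P = 3.430×10^5 N
From P_cr = π²EI/(K·L)²:  L = (1/K)·√(π²EI/P_cr) = (1/1)·√(π²×1.10×10^11×1.512×10^-7/3.430×10^5)
L = 0.692 m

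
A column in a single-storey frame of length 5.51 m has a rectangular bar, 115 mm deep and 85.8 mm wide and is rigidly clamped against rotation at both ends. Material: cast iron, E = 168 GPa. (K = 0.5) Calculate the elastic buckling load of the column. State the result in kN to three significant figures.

Buckling occurs about the weak axis: I_min = h·b³/12 with b = 85.8 mm (the shorter side).
I_min = 115×85.8³/12 = 6.053×10^6 mm⁴
I = 6.053×10^6 mm⁴ = 6.053×10^-6 m⁴
Effective length L_e = K·L = 0.5 × 5.51 = 2.755 m
P_cr = π²EI / L_e² = π² × 168×10⁹ × 6.053×10^-6 / 2.755² = 1.322×10^6 N

P_cr ≈ 1320 kN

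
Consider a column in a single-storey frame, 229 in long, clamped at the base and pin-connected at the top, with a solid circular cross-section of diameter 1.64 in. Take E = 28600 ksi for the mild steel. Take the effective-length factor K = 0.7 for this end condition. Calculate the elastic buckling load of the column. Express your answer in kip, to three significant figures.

P_cr ≈ 3.90 kip

I = πd⁴/64 = π×1.64⁴/64 = 0.3551 in⁴
Effective length L_e = K·L = 0.7 × 229 = 160.3 in
P_cr = π²EI / L_e² = π² × 28600×10³ × 0.3551 / 160.3² = 3.901×10^3 lb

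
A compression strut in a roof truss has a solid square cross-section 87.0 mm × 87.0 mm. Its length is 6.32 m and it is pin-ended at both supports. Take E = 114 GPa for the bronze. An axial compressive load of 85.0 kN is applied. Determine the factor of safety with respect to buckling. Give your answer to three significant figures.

n ≈ 1.58

I = a⁴/12 = 87.0⁴/12 = 4.774×10^6 mm⁴
I = 4.774×10^6 mm⁴ = 4.774×10^-6 m⁴
Effective length L_e = K·L = 1 × 6.32 = 6.320 m
P_cr = π²EI / L_e² = π² × 114×10⁹ × 4.774×10^-6 / 6.320² = 1.345×10^5 N
Factor of safety n = P_cr / P = 134.48 / 85.0 = 1.58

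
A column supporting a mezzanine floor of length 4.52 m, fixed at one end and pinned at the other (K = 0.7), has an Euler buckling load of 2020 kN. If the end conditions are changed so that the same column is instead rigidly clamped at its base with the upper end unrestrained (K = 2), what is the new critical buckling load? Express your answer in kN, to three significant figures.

P_cr ≈ 247 kN

P_cr ∝ 1/K², so P_cr,new = P_cr,old × (K_old/K_new)² = 2020 × (0.7/2)²
= 2020 × 0.1225 = 247 kN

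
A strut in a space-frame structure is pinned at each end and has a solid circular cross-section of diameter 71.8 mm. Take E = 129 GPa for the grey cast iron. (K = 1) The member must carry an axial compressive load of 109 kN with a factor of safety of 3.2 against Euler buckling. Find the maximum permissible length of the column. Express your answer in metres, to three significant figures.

I = πd⁴/64 = π×71.8⁴/64 = 1.305×10^6 mm⁴
I = 1.305×10^-6 m⁴
Required critical load P_cr = n·P = 3.2 × 109 = 348.8 kN = 3.488×10^5 N
From P_cr = π²EI/(K·L)²:  L = (1/K)·√(π²EI/P_cr) = (1/1)·√(π²×1.29×10^11×1.305×10^-6/3.488×10^5)
L = 2.18 m

L_max ≈ 2.18 m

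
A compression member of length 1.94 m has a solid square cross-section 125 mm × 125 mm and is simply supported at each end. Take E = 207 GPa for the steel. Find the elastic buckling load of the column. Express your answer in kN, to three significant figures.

I = a⁴/12 = 125⁴/12 = 2.035×10^7 mm⁴
I = 2.035×10^7 mm⁴ = 2.035×10^-5 m⁴
Effective length L_e = K·L = 1 × 1.94 = 1.940 m
P_cr = π²EI / L_e² = π² × 207×10⁹ × 2.035×10^-5 / 1.940² = 1.104×10^7 N

P_cr ≈ 11000 kN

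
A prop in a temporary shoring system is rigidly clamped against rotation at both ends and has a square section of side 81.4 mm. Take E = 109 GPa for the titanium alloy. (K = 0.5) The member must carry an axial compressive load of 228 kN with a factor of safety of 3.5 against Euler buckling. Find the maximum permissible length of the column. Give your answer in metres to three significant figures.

L_max ≈ 4.44 m

I = a⁴/12 = 81.4⁴/12 = 3.659×10^6 mm⁴
I = 3.659×10^-6 m⁴
Required critical load P_cr = n·P = 3.5 × 228 = 798.0 kN = 7.980×10^5 N
From P_cr = π²EI/(K·L)²:  L = (1/K)·√(π²EI/P_cr) = (1/0.5)·√(π²×1.09×10^11×3.659×10^-6/7.980×10^5)
L = 4.44 m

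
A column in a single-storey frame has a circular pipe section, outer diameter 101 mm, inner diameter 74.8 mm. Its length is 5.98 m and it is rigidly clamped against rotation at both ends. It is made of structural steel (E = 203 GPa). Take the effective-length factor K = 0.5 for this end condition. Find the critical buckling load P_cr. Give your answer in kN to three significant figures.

P_cr ≈ 800 kN

d_o = 101 mm, d_i = 74.8 mm
I = π(d_o⁴ − d_i⁴)/64 = π(101⁴ − 74.80⁴)/64 = 3.571×10^6 mm⁴
I = 3.571×10^6 mm⁴ = 3.571×10^-6 m⁴
Effective length L_e = K·L = 0.5 × 5.98 = 2.990 m
P_cr = π²EI / L_e² = π² × 203×10⁹ × 3.571×10^-6 / 2.990² = 8.004×10^5 N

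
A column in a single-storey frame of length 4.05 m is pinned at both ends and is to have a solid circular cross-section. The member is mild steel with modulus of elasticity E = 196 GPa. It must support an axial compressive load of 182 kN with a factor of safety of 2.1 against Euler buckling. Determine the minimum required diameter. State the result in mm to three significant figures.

d ≈ 90.1 mm

Required P_cr = n·P = 2.1 × 182 = 382.2 kN
L_e = K·L = 1 × 4.05 = 4.050 m
Required I = P_cr·L_e²/(π²E) = 3.822×10^5 × 4.050² / (π² × 1.96×10^11) = 3.241×10^-6 m⁴
I_req = 3.241×10^6 mm⁴
Solid circle: I = πd⁴/64  ⇒  d = (64I/π)^(1/4) = (64×3.241×10^6/π)^(1/4) = 90.1 mm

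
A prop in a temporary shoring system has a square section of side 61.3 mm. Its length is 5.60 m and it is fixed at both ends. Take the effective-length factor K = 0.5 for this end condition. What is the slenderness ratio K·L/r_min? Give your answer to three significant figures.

λ ≈ 158

For a square r = a/√12 = 61.3/√12 = 17.70 mm
L_e = K·L = 0.5 × 5.60 m = 2.800 m = 2800.0 mm
λ = L_e / r_min = 2800.0 / 17.70 = 158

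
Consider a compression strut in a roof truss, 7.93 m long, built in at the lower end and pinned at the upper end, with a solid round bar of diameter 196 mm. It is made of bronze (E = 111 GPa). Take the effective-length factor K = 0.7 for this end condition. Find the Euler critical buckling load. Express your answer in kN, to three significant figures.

P_cr ≈ 2580 kN

I = πd⁴/64 = π×196⁴/64 = 7.244×10^7 mm⁴
I = 7.244×10^7 mm⁴ = 7.244×10^-5 m⁴
Effective length L_e = K·L = 0.7 × 7.93 = 5.551 m
P_cr = π²EI / L_e² = π² × 111×10⁹ × 7.244×10^-5 / 5.551² = 2.576×10^6 N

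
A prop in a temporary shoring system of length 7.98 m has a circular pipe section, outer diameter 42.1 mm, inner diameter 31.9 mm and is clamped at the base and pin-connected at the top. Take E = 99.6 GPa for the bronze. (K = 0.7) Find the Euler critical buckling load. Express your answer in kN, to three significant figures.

d_o = 42.1 mm, d_i = 31.9 mm
I = π(d_o⁴ − d_i⁴)/64 = π(42.1⁴ − 31.90⁴)/64 = 1.034×10^5 mm⁴
I = 1.034×10^5 mm⁴ = 1.034×10^-7 m⁴
Effective length L_e = K·L = 0.7 × 7.98 = 5.586 m
P_cr = π²EI / L_e² = π² × 99.6×10⁹ × 1.034×10^-7 / 5.586² = 3.257×10^3 N

P_cr ≈ 3.26 kN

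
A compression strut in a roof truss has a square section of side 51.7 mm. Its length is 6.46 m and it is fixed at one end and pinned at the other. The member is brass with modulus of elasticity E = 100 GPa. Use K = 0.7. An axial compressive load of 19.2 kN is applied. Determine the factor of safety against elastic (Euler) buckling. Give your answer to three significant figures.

I = a⁴/12 = 51.7⁴/12 = 5.954×10^5 mm⁴
I = 5.954×10^5 mm⁴ = 5.954×10^-7 m⁴
Effective length L_e = K·L = 0.7 × 6.46 = 4.522 m
P_cr = π²EI / L_e² = π² × 100×10⁹ × 5.954×10^-7 / 4.522² = 2.874×10^4 N
Factor of safety n = P_cr / P = 28.736 / 19.2 = 1.50

n ≈ 1.50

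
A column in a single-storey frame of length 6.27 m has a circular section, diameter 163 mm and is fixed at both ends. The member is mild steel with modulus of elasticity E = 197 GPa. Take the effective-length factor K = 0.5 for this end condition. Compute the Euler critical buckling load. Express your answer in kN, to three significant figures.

I = πd⁴/64 = π×163⁴/64 = 3.465×10^7 mm⁴
I = 3.465×10^7 mm⁴ = 3.465×10^-5 m⁴
Effective length L_e = K·L = 0.5 × 6.27 = 3.135 m
P_cr = π²EI / L_e² = π² × 197×10⁹ × 3.465×10^-5 / 3.135² = 6.855×10^6 N

P_cr ≈ 6860 kN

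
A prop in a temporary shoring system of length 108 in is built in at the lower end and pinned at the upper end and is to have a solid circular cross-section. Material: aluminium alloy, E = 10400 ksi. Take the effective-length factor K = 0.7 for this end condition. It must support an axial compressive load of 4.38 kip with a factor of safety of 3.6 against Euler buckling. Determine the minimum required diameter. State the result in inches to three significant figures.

d ≈ 2.06 in

Required P_cr = n·P = 3.6 × 4.38 = 15.77 kip
L_e = K·L = 0.7 × 108 = 75.60 in
Required I = P_cr·L_e²/(π²E) = 1.577×10^4 × 75.60² / (π² × 1.04×10^7) = 0.8780 in⁴
Solid circle: I = πd⁴/64  ⇒  d = (64I/π)^(1/4) = (64×0.8780/π)^(1/4) = 2.06 in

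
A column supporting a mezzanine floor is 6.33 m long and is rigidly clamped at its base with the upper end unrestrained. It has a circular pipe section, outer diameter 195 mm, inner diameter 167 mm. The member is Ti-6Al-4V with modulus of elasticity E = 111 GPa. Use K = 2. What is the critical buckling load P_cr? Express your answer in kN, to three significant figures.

P_cr ≈ 224 kN

d_o = 195 mm, d_i = 167 mm
I = π(d_o⁴ − d_i⁴)/64 = π(195⁴ − 167.0⁴)/64 = 3.280×10^7 mm⁴
I = 3.280×10^7 mm⁴ = 3.280×10^-5 m⁴
Effective length L_e = K·L = 2 × 6.33 = 12.66 m
P_cr = π²EI / L_e² = π² × 111×10⁹ × 3.280×10^-5 / 12.66² = 2.242×10^5 N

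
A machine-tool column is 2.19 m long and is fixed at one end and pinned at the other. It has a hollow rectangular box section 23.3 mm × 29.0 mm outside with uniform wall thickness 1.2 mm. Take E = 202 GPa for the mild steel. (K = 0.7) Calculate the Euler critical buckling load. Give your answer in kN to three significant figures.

P_cr ≈ 8.77 kN

Inner dimensions: h_i = 29.0 − 2×1.2 = 26.60 mm, b_i = 23.3 − 2×1.2 = 20.90 mm
Weak-axis I_min = (h_o·b_o³ − h_i·b_i³)/12 with b_o = 23.3, b_i = 20.90 mm (shorter outer/inner sides).
I_min = (29.0×23.3³ − 26.60×20.90³)/12 = 1.033×10^4 mm⁴
I = 1.033×10^4 mm⁴ = 1.033×10^-8 m⁴
Effective length L_e = K·L = 0.7 × 2.19 = 1.533 m
P_cr = π²EI / L_e² = π² × 202×10⁹ × 1.033×10^-8 / 1.533² = 8.765×10^3 N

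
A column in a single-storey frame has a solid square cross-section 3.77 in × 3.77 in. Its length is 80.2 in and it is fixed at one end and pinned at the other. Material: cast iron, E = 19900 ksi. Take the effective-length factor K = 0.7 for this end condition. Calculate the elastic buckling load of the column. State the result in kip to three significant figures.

I = a⁴/12 = 3.77⁴/12 = 16.83 in⁴
Effective length L_e = K·L = 0.7 × 80.2 = 56.14 in
P_cr = π²EI / L_e² = π² × 19900×10³ × 16.83 / 56.14² = 1.049×10^6 lb

P_cr ≈ 1050 kip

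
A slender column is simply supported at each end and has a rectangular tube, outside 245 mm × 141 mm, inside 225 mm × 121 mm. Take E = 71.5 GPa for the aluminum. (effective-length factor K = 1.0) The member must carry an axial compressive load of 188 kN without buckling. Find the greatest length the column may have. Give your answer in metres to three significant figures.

Weak-axis I_min = (h_o·b_o³ − h_i·b_i³)/12 with b_o = 141, b_i = 121.0 mm (shorter outer/inner sides).
I_min = (245×141³ − 225.0×121.0³)/12 = 2.402×10^7 mm⁴
I = 2.402×10^-5 m⁴
At the buckling limit P_cr = P = 1.880×10^5 N
From P_cr = π²EI/(K·L)²:  L = (1/K)·√(π²EI/P_cr) = (1/1)·√(π²×7.15×10^10×2.402×10^-5/1.880×10^5)
L = 9.49 m

L_max ≈ 9.49 m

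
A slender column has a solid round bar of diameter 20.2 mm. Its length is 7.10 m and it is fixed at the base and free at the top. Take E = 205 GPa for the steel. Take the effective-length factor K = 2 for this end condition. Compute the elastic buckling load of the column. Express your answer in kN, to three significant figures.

P_cr ≈ 0.0820 kN

I = πd⁴/64 = π×20.2⁴/64 = 8.173×10^3 mm⁴
I = 8.173×10^3 mm⁴ = 8.173×10^-9 m⁴
Effective length L_e = K·L = 2 × 7.10 = 14.20 m
P_cr = π²EI / L_e² = π² × 205×10⁹ × 8.173×10^-9 / 14.20² = 82.01 N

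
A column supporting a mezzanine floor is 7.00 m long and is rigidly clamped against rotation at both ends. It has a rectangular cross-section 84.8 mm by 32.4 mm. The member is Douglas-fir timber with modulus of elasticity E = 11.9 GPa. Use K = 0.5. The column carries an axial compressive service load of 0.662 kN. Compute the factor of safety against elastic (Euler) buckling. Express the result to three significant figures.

n ≈ 3.48

Buckling occurs about the weak axis: I_min = h·b³/12 with b = 32.4 mm (the shorter side).
I_min = 84.8×32.4³/12 = 2.404×10^5 mm⁴
I = 2.404×10^5 mm⁴ = 2.404×10^-7 m⁴
Effective length L_e = K·L = 0.5 × 7.00 = 3.500 m
P_cr = π²EI / L_e² = π² × 11.9×10⁹ × 2.404×10^-7 / 3.500² = 2.304×10^3 N
Factor of safety n = P_cr / P = 2.3044 / 0.662 = 3.48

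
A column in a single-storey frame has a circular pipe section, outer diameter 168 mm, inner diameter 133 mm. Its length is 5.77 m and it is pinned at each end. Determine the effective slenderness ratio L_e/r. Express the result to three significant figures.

d_o = 168 mm, d_i = 133 mm
I = π(d_o⁴ − d_i⁴)/64 = π(168⁴ − 133.0⁴)/64 = 2.374×10^7 mm⁴
A = 8.274×10^3 mm²;  r_min = √(I/A) = √(2.374×10^7/8.274×10^3) = 53.57 mm
L_e = K·L = 1 × 5.77 m = 5.770 m = 5770.0 mm
λ = L_e / r_min = 5770.0 / 53.57 = 108

λ ≈ 108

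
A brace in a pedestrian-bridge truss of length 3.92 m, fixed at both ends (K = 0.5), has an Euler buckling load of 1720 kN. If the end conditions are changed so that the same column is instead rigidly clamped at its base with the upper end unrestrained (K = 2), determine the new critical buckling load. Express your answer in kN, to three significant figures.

P_cr ∝ 1/K², so P_cr,new = P_cr,old × (K_old/K_new)² = 1720 × (0.5/2)²
= 1720 × 0.06250 = 108 kN

P_cr ≈ 108 kN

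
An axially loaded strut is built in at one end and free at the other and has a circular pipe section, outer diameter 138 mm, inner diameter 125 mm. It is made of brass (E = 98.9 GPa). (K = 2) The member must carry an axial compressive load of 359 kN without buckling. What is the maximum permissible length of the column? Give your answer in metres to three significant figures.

d_o = 138 mm, d_i = 125 mm
I = π(d_o⁴ − d_i⁴)/64 = π(138⁴ − 125.0⁴)/64 = 5.818×10^6 mm⁴
I = 5.818×10^-6 m⁴
At the buckling limit P_cr = P = 3.590×10^5 N
From P_cr = π²EI/(K·L)²:  L = (1/K)·√(π²EI/P_cr) = (1/2)·√(π²×9.89×10^10×5.818×10^-6/3.590×10^5)
L = 1.99 m

L_max ≈ 1.99 m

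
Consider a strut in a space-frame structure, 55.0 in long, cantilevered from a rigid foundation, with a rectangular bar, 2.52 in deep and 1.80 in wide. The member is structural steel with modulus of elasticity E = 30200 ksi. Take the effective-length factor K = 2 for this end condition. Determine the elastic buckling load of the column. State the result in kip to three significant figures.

Buckling occurs about the weak axis: I_min = h·b³/12 with b = 1.80 in (the shorter side).
I_min = 2.52×1.80³/12 = 1.225 in⁴
Effective length L_e = K·L = 2 × 55.0 = 110.0 in
P_cr = π²EI / L_e² = π² × 30200×10³ × 1.225 / 110.0² = 3.017×10^4 lb

P_cr ≈ 30.2 kip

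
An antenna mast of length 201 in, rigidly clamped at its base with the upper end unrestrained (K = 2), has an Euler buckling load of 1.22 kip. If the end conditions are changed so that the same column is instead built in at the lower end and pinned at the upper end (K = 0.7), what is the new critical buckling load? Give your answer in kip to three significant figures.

P_cr ∝ 1/K², so P_cr,new = P_cr,old × (K_old/K_new)² = 1.22 × (2/0.7)²
= 1.22 × 8.163 = 9.96 kip

P_cr ≈ 9.96 kip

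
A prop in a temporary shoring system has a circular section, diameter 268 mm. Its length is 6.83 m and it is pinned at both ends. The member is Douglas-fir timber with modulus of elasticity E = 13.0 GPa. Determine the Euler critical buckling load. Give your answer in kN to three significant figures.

P_cr ≈ 696 kN

I = πd⁴/64 = π×268⁴/64 = 2.532×10^8 mm⁴
I = 2.532×10^8 mm⁴ = 2.532×10^-4 m⁴
Effective length L_e = K·L = 1 × 6.83 = 6.830 m
P_cr = π²EI / L_e² = π² × 13.0×10⁹ × 2.532×10^-4 / 6.830² = 6.965×10^5 N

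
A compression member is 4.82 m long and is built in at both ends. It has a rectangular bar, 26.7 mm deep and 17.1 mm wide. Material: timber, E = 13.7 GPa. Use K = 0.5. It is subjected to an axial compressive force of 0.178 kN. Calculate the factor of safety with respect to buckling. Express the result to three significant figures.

Buckling occurs about the weak axis: I_min = h·b³/12 with b = 17.1 mm (the shorter side).
I_min = 26.7×17.1³/12 = 1.113×10^4 mm⁴
I = 1.113×10^4 mm⁴ = 1.113×10^-8 m⁴
Effective length L_e = K·L = 0.5 × 4.82 = 2.410 m
P_cr = π²EI / L_e² = π² × 13.7×10⁹ × 1.113×10^-8 / 2.410² = 259.0 N
Factor of safety n = P_cr / P = 0.25900 / 0.178 = 1.46

n ≈ 1.46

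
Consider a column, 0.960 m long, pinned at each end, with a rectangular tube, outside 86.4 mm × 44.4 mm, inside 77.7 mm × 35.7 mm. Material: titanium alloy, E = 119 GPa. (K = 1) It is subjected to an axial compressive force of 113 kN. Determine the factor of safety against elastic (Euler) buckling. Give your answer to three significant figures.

Weak-axis I_min = (h_o·b_o³ − h_i·b_i³)/12 with b_o = 44.4, b_i = 35.70 mm (shorter outer/inner sides).
I_min = (86.4×44.4³ − 77.70×35.70³)/12 = 3.356×10^5 mm⁴
I = 3.356×10^5 mm⁴ = 3.356×10^-7 m⁴
Effective length L_e = K·L = 1 × 0.960 = 0.9600 m
P_cr = π²EI / L_e² = π² × 119×10⁹ × 3.356×10^-7 / 0.9600² = 4.277×10^5 N
Factor of safety n = P_cr / P = 427.68 / 113 = 3.78

n ≈ 3.78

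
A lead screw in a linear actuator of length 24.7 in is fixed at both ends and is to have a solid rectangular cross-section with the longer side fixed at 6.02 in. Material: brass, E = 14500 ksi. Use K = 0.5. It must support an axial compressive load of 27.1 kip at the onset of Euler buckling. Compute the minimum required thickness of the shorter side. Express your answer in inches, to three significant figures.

b ≈ 0.386 in

L_e = K·L = 0.5 × 24.7 = 12.35 in
Required I = P_cr·L_e²/(π²E) = 2.710×10^4 × 12.35² / (π² × 1.45×10^7) = 2.888×10^-2 in⁴
Rectangle, weak axis: I_min = h·b³/12 with h = 6.02 in fixed  ⇒  b = (12I/h)^(1/3) = 0.386 in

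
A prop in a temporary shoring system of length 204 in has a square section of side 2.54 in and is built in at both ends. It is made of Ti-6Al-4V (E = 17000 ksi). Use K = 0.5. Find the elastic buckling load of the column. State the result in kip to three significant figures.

I = a⁴/12 = 2.54⁴/12 = 3.469 in⁴
Effective length L_e = K·L = 0.5 × 204 = 102.0 in
P_cr = π²EI / L_e² = π² × 17000×10³ × 3.469 / 102.0² = 5.594×10^4 lb

P_cr ≈ 55.9 kip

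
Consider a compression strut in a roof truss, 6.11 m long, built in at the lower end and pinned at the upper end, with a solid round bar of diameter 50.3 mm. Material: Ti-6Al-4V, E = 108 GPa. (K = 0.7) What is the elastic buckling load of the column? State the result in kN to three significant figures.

I = πd⁴/64 = π×50.3⁴/64 = 3.142×10^5 mm⁴
I = 3.142×10^5 mm⁴ = 3.142×10^-7 m⁴
Effective length L_e = K·L = 0.7 × 6.11 = 4.277 m
P_cr = π²EI / L_e² = π² × 108×10⁹ × 3.142×10^-7 / 4.277² = 1.831×10^4 N

P_cr ≈ 18.3 kN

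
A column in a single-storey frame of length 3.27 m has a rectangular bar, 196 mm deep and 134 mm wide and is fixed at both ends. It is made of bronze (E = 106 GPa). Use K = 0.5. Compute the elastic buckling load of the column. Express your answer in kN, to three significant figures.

P_cr ≈ 15400 kN

Buckling occurs about the weak axis: I_min = h·b³/12 with b = 134 mm (the shorter side).
I_min = 196×134³/12 = 3.930×10^7 mm⁴
I = 3.930×10^7 mm⁴ = 3.930×10^-5 m⁴
Effective length L_e = K·L = 0.5 × 3.27 = 1.635 m
P_cr = π²EI / L_e² = π² × 106×10⁹ × 3.930×10^-5 / 1.635² = 1.538×10^7 N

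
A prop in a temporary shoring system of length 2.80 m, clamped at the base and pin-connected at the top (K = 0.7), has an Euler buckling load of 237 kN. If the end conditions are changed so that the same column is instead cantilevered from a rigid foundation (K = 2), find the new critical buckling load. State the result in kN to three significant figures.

P_cr ∝ 1/K², so P_cr,new = P_cr,old × (K_old/K_new)² = 237 × (0.7/2)²
= 237 × 0.1225 = 29.0 kN

P_cr ≈ 29.0 kN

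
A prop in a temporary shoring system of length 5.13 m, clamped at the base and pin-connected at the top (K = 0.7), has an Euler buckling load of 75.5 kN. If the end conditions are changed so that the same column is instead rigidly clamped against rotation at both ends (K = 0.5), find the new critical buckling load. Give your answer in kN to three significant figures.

P_cr ∝ 1/K², so P_cr,new = P_cr,old × (K_old/K_new)² = 75.5 × (0.7/0.5)²
= 75.5 × 1.960 = 148 kN

P_cr ≈ 148 kN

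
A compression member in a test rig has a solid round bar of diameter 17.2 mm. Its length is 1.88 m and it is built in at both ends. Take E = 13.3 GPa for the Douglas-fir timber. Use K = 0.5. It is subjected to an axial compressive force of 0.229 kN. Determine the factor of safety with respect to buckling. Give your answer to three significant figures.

n ≈ 2.79

I = πd⁴/64 = π×17.2⁴/64 = 4.296×10^3 mm⁴
I = 4.296×10^3 mm⁴ = 4.296×10^-9 m⁴
Effective length L_e = K·L = 0.5 × 1.88 = 0.9400 m
P_cr = π²EI / L_e² = π² × 13.3×10⁹ × 4.296×10^-9 / 0.9400² = 638.2 N
Factor of safety n = P_cr / P = 0.63823 / 0.229 = 2.79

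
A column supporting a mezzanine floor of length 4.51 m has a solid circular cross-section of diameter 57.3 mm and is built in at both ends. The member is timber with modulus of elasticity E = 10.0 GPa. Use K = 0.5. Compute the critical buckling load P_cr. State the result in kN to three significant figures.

P_cr ≈ 10.3 kN

I = πd⁴/64 = π×57.3⁴/64 = 5.292×10^5 mm⁴
I = 5.292×10^5 mm⁴ = 5.292×10^-7 m⁴
Effective length L_e = K·L = 0.5 × 4.51 = 2.255 m
P_cr = π²EI / L_e² = π² × 10.0×10⁹ × 5.292×10^-7 / 2.255² = 1.027×10^4 N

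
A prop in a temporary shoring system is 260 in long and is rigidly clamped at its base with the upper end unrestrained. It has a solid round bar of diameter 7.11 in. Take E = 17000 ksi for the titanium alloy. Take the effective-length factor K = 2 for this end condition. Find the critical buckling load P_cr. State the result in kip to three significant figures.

P_cr ≈ 77.8 kip

I = πd⁴/64 = π×7.11⁴/64 = 125.4 in⁴
Effective length L_e = K·L = 2 × 260 = 520.0 in
P_cr = π²EI / L_e² = π² × 17000×10³ × 125.4 / 520.0² = 7.784×10^4 lb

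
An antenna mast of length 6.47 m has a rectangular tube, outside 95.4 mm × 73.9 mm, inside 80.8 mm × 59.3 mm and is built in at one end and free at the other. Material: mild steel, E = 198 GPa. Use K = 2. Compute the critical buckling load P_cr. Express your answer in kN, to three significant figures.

P_cr ≈ 21.1 kN

Weak-axis I_min = (h_o·b_o³ − h_i·b_i³)/12 with b_o = 73.9, b_i = 59.30 mm (shorter outer/inner sides).
I_min = (95.4×73.9³ − 80.80×59.30³)/12 = 1.804×10^6 mm⁴
I = 1.804×10^6 mm⁴ = 1.804×10^-6 m⁴
Effective length L_e = K·L = 2 × 6.47 = 12.94 m
P_cr = π²EI / L_e² = π² × 198×10⁹ × 1.804×10^-6 / 12.94² = 2.106×10^4 N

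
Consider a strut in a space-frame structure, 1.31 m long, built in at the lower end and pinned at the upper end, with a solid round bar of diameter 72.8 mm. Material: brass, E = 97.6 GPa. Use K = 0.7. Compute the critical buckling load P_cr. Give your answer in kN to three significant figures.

P_cr ≈ 1580 kN

I = πd⁴/64 = π×72.8⁴/64 = 1.379×10^6 mm⁴
I = 1.379×10^6 mm⁴ = 1.379×10^-6 m⁴
Effective length L_e = K·L = 0.7 × 1.31 = 0.9170 m
P_cr = π²EI / L_e² = π² × 97.6×10⁹ × 1.379×10^-6 / 0.9170² = 1.579×10^6 N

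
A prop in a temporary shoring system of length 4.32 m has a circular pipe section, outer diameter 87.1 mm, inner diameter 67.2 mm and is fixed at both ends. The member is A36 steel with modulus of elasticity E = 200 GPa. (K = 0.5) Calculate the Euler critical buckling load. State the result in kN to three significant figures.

P_cr ≈ 772 kN

d_o = 87.1 mm, d_i = 67.2 mm
I = π(d_o⁴ − d_i⁴)/64 = π(87.1⁴ − 67.20⁴)/64 = 1.824×10^6 mm⁴
I = 1.824×10^6 mm⁴ = 1.824×10^-6 m⁴
Effective length L_e = K·L = 0.5 × 4.32 = 2.160 m
P_cr = π²EI / L_e² = π² × 200×10⁹ × 1.824×10^-6 / 2.160² = 7.718×10^5 N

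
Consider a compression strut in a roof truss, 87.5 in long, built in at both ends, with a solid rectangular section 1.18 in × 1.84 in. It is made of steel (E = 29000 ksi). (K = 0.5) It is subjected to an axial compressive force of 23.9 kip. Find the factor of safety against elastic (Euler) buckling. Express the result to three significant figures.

Buckling occurs about the weak axis: I_min = h·b³/12 with b = 1.18 in (the shorter side).
I_min = 1.84×1.18³/12 = 0.2519 in⁴
Effective length L_e = K·L = 0.5 × 87.5 = 43.75 in
P_cr = π²EI / L_e² = π² × 29000×10³ × 0.2519 / 43.75² = 3.767×10^4 lb
Factor of safety n = P_cr / P = 37.672 / 23.9 = 1.58

n ≈ 1.58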